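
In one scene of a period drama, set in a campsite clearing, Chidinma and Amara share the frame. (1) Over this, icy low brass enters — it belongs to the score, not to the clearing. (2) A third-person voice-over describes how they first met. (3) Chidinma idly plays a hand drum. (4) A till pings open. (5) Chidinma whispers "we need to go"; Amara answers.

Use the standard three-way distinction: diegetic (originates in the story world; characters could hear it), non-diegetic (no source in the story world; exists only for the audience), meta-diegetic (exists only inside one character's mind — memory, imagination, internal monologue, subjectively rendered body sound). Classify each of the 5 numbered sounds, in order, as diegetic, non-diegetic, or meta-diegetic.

non-diegetic, non-diegetic, diegetic, diegetic, diegetic

(1) it has no source in the story world and no character can hear it — it's underscore → non-diegetic.
(2) is non-diegetic: the narrator exists outside the story world, addressing only the audience.
Sound (3): the instrument and the performer are both in the scene, so diegetic.
(4) is diegetic: the sound comes from a till physically present in the location.
(5) is diegetic: spoken by a character present in the story world.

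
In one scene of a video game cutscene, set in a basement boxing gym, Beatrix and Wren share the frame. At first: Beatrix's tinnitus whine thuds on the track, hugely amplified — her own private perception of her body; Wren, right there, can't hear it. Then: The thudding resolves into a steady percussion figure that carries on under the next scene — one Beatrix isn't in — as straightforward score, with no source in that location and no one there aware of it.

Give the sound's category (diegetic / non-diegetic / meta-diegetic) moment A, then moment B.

meta-diegetic, non-diegetic

Moment A: it's Beatrix's subjective body sound, inaudible to Wren → meta-diegetic.
Moment B: detached from Beatrix and playing as sourceless score over a scene she isn't in — for the audience only → non-diegetic.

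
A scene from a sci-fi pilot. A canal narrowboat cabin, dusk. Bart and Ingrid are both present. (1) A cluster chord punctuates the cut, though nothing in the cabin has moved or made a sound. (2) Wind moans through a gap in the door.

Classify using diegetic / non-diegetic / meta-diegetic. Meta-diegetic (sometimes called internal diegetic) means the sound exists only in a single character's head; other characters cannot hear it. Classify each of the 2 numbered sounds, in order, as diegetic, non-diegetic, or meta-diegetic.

(1) is non-diegetic: nothing in the scene produces it; it's an accent added for the audience.
Sound (2): wind is part of the location's real environment, so diegetic.

non-diegetic, diegetic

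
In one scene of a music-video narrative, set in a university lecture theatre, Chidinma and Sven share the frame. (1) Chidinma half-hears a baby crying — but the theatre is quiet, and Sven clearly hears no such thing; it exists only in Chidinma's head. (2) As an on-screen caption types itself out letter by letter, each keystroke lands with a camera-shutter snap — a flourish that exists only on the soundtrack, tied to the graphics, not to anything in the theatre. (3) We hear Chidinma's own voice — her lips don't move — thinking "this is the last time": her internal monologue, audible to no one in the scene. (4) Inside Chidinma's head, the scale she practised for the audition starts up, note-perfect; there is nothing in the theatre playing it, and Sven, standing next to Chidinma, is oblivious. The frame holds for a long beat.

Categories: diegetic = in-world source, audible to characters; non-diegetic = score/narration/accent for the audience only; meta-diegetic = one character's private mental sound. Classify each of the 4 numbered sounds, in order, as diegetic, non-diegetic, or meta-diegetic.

meta-diegetic, non-diegetic, meta-diegetic, meta-diegetic

Sound (1): Chidinma alone 'hears' it — an imagined sound, not present in the space, so meta-diegetic.
(2) the caption isn't part of the story world, so neither is the sound tied to it → non-diegetic.
Sound (3): Chidinma's thought-voice: a private mental sound no other character can hear, so meta-diegetic.
(4) remembered music, private to Chidinma — Sven is oblivious because it isn't in the room → meta-diegetic.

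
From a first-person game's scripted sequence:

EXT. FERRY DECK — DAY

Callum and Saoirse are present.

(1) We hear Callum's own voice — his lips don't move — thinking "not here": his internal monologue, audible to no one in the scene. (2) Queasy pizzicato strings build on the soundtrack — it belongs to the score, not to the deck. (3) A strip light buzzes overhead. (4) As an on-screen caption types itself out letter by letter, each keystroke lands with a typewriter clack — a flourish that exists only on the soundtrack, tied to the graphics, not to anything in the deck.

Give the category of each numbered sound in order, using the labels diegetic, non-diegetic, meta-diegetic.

(1) Callum's thought-voice: a private mental sound no other character can hear → meta-diegetic.
(2) score with no on-screen or off-screen source; it exists for the audience alone → non-diegetic.
Sound (3): ambient/room sound belonging to the story's physical space, so diegetic.
Sound (4): the caption isn't part of the story world, so neither is the sound tied to it, so non-diegetic.

meta-diegetic, non-diegetic, diegetic, non-diegetic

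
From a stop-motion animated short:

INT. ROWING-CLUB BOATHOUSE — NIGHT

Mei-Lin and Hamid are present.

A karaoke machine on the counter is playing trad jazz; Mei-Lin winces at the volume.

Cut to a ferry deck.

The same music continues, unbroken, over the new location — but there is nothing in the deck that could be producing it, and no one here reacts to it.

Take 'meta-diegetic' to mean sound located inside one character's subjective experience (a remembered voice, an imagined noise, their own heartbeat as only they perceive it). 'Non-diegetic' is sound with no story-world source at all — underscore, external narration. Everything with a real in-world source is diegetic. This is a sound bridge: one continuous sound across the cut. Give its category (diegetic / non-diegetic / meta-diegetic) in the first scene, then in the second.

diegetic, non-diegetic

Scene one: a karaoke machine is an on-screen source and Mei-Lin reacts to it → diegetic.
Scene two: there is no source in the deck and no one hears it — it's now underscore → non-diegetic.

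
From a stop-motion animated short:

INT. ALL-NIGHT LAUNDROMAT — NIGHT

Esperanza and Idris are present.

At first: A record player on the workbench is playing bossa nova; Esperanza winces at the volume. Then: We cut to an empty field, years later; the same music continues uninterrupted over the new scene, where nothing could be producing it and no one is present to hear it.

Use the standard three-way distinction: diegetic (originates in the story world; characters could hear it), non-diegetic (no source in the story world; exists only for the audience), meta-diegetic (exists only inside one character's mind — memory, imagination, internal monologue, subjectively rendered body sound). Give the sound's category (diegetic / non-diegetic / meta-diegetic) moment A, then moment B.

Moment A: a record player is a real in-scene source and Esperanza reacts to it → diegetic.
Moment B: there is no longer any in-world source and no one can hear it — it has become underscore → non-diegetic.

diegetic, non-diegetic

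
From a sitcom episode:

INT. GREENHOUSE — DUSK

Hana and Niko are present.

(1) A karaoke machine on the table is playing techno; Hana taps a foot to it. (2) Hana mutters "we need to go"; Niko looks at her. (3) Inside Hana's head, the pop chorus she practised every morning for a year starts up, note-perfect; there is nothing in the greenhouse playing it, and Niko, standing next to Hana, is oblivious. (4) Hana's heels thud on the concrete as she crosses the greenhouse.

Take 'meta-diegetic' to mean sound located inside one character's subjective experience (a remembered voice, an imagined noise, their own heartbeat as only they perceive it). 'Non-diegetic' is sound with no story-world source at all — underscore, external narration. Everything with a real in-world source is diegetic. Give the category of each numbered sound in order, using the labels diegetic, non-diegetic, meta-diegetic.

(1) is diegetic: source music from a karaoke machine, which exists in the story world.
(2) on-screen dialogue — Hana speaks and Niko is there to hear → diegetic.
(3) is meta-diegetic: it lives in Hana's subjectivity, not in the greenhouse.
Sound (4): a character's body making contact with the set — an in-world sound, so diegetic.

diegetic, diegetic, meta-diegetic, diegetic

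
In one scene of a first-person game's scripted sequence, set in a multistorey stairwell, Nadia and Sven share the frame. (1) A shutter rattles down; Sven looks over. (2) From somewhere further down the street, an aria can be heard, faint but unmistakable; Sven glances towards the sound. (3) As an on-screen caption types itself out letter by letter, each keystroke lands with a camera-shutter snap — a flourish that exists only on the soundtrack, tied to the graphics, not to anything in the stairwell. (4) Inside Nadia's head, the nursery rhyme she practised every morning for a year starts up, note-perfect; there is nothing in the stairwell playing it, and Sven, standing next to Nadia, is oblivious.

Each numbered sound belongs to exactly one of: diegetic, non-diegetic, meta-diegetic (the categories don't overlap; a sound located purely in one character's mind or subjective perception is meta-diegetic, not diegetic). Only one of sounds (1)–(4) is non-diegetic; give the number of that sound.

(1) is diegetic: a shutter is a real object/event in the scene's world.
(2) is diegetic: off-screen diegetic: the source is out of frame but still in the story's space.
(3) it accompanies on-screen graphics, not anything inside the story world → non-diegetic.
(4) is meta-diegetic: it lives in Nadia's subjectivity, not in the stairwell.
Only (3) is non-diegetic.

3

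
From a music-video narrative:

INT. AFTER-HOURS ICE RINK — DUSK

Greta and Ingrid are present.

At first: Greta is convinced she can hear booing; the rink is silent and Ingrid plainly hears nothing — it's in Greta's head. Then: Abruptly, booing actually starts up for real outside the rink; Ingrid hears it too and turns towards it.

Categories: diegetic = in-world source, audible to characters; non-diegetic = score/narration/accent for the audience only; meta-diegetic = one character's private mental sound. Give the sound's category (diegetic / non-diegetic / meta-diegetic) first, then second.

meta-diegetic, diegetic

First: only Greta 'hears' it — imagined, in her mind → meta-diegetic.
Second: now there's a real external source and Ingrid hears it too — in the story world → diegetic.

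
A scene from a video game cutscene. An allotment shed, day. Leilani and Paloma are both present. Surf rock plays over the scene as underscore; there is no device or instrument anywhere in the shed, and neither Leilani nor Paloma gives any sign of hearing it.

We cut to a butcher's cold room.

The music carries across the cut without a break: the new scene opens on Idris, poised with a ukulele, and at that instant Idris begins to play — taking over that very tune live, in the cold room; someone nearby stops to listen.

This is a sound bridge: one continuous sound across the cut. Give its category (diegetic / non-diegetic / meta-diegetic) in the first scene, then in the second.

Scene one: there's no in-world source anywhere and no character hears it — underscore for the audience only → non-diegetic.
Scene two: from the moment Idris starts playing, the tune is being performed on a ukulele inside the story world and another character hears it → diegetic.

non-diegetic, diegetic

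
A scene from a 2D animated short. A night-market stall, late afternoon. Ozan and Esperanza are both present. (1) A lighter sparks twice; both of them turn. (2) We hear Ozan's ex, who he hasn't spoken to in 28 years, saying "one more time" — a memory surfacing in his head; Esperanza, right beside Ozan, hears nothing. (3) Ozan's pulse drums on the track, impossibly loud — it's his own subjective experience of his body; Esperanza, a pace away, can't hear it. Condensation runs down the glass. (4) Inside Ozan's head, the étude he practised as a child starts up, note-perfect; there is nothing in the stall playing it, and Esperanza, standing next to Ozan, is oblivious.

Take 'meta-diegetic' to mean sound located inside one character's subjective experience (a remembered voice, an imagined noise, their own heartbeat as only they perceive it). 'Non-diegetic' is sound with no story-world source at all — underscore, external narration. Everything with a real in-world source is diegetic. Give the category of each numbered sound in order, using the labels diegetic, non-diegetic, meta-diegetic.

diegetic, meta-diegetic, meta-diegetic, meta-diegetic

(1) a lighter is a real object/event in the scene's world → diegetic.
(2) the voice is a memory playing only inside Ozan's mind; Esperanza can't hear it → meta-diegetic.
(3) a subjective body sound — Ozan's private perception, inaudible to Esperanza → meta-diegetic.
Sound (4): remembered music, private to Ozan — Esperanza is oblivious because it isn't in the room, so meta-diegetic.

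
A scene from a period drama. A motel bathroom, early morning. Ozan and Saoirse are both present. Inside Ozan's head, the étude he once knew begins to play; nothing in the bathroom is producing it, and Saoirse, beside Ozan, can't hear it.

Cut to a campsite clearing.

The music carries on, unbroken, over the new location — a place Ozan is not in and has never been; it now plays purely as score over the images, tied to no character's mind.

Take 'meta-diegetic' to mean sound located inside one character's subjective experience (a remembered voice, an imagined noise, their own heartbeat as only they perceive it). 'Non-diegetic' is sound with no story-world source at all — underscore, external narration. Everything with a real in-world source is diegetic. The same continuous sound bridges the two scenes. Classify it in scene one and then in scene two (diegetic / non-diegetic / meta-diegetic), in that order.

meta-diegetic, non-diegetic

Scene one: the music exists only inside Ozan's mind; Saoirse can't hear it → meta-diegetic.
Scene two: it's detached from Ozan entirely and plays over unrelated images with no in-world source — conventional underscore → non-diegetic.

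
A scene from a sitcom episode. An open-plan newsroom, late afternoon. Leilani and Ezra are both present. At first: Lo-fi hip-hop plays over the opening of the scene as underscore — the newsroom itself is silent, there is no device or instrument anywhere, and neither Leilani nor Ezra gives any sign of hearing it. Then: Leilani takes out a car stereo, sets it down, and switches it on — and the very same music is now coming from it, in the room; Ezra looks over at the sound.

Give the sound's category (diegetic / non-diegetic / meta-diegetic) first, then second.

non-diegetic, diegetic

First: no in-world source exists and no character can hear it — underscore → non-diegetic.
Second: a car stereo is now a real source in the story world and the characters hear it → diegetic.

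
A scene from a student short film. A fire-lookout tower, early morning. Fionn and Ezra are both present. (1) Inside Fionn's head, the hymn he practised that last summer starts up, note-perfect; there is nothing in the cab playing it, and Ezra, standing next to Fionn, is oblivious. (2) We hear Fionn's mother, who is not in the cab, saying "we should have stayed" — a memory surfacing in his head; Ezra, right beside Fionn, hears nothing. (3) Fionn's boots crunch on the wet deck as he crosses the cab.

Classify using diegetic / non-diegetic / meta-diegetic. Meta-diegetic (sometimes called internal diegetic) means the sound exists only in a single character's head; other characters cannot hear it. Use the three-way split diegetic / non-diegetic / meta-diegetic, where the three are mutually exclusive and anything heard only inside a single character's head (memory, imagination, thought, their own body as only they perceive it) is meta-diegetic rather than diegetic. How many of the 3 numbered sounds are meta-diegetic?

(1) is meta-diegetic: remembered music, private to Fionn — Ezra is oblivious because it isn't in the room.
Sound (2): the voice is a memory playing only inside Fionn's mind; Ezra can't hear it, so meta-diegetic.
Sound (3): Fionn's footsteps are produced in the story world, so diegetic.
Meta-diegetic: (1), (2) — that's 2.

2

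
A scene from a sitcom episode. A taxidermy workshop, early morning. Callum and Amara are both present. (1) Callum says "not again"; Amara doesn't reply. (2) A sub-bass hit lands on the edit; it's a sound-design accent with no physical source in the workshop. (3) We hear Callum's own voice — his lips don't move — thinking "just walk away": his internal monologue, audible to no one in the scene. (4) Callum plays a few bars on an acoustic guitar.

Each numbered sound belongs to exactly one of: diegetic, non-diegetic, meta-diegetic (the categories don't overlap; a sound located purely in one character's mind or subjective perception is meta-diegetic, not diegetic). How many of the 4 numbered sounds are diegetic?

Sound (1): on-screen dialogue — Callum speaks and Amara is there to hear, so diegetic.
(2) nothing in the scene produces it; it's an accent added for the audience → non-diegetic.
(3) internal monologue — inside Callum's mind, not spoken into the scene → meta-diegetic.
Sound (4): a character is playing an acoustic guitar on screen, so diegetic.
So 2 of the 4 are diegetic: (1), (4).

2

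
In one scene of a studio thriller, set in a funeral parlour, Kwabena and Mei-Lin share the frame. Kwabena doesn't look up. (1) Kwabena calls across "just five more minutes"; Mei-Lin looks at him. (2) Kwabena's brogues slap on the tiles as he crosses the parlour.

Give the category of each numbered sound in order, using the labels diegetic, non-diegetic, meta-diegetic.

diegetic, diegetic

(1) is diegetic: spoken by a character present in the story world.
(2) is diegetic: Kwabena's footsteps are produced in the story world.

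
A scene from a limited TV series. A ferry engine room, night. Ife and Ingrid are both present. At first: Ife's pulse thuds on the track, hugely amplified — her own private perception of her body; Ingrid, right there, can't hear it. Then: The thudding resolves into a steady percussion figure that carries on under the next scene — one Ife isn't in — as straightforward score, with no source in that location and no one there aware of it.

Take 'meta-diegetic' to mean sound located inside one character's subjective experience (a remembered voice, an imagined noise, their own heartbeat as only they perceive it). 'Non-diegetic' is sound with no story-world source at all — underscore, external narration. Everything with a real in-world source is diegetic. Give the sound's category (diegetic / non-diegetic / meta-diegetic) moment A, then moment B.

meta-diegetic, non-diegetic

Moment A: it's Ife's subjective body sound, inaudible to Ingrid → meta-diegetic.
Moment B: detached from Ife and playing as sourceless score over a scene she isn't in — for the audience only → non-diegetic.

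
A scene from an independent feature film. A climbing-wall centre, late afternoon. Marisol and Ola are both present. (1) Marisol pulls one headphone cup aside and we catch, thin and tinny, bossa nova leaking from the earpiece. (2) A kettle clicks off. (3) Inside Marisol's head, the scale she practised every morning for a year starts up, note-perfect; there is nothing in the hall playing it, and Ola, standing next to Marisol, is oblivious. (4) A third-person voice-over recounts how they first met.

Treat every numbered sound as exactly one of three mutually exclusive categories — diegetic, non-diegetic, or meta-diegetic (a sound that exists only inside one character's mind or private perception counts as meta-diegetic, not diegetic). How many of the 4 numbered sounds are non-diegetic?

1

Sound (1): the earpiece is a real device on Marisol's head — source music, so diegetic.
(2) is diegetic: a kettle is a real object/event in the scene's world.
Sound (3): it lives in Marisol's subjectivity, not in the hall, so meta-diegetic.
(4) is non-diegetic: the narrator exists outside the story world, addressing only the audience.
So 1 of the 4 is non-diegetic: (4).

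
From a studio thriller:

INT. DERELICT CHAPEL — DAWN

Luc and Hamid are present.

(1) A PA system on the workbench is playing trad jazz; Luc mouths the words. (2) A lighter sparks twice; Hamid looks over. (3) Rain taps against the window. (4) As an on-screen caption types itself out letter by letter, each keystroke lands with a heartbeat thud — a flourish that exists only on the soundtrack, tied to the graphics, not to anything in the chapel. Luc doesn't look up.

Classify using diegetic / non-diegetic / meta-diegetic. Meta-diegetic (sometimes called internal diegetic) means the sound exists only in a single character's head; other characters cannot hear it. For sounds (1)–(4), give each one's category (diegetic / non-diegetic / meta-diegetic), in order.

diegetic, diegetic, diegetic, non-diegetic

Sound (1): source music from a PA system, which exists in the story world, so diegetic.
Sound (2): an in-world source (a lighter); characters could hear it, so diegetic.
Sound (3): rain is part of the location's real environment, so diegetic.
(4) the caption isn't part of the story world, so neither is the sound tied to it → non-diegetic.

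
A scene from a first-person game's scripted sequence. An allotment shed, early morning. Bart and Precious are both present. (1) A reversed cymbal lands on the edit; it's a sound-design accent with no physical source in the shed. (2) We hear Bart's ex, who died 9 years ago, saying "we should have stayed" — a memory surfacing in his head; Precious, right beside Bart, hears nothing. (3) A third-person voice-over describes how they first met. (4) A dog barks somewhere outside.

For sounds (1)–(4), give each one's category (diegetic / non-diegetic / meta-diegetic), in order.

(1) is non-diegetic: an editorial stinger — it belongs to the cut, not the story world.
(2) is meta-diegetic: it's Bart's recollection rendered as sound; the other character can't hear it.
(3) is non-diegetic: the narrator exists outside the story world, addressing only the audience.
Sound (4): the sound comes from a dog physically present in the location, so diegetic.

non-diegetic, meta-diegetic, non-diegetic, diegetic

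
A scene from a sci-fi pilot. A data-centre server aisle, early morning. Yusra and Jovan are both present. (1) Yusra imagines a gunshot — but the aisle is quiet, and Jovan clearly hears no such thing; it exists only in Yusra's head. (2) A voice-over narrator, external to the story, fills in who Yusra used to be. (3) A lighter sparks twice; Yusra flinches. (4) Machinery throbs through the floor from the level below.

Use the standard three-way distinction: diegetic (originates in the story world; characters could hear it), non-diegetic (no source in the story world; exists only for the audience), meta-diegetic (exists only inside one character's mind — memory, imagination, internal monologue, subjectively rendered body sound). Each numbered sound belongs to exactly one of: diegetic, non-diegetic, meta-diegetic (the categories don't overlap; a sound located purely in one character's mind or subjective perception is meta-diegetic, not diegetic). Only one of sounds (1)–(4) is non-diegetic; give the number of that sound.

2

Sound (1): Yusra alone 'hears' it — an imagined sound, not present in the space, so meta-diegetic.
(2) the narrator exists outside the story world, addressing only the audience → non-diegetic.
Sound (3): an in-world source (a lighter); characters could hear it, so diegetic.
Sound (4): ambient/room sound belonging to the story's physical space, so diegetic.
Only (2) is non-diegetic.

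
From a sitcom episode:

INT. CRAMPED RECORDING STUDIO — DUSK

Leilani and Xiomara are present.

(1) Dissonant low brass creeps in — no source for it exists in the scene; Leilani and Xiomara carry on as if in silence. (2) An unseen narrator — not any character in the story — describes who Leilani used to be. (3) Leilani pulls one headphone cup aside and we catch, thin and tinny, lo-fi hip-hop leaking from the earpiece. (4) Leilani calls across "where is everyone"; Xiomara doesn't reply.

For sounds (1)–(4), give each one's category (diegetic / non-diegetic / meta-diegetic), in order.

Sound (1): it has no source in the story world and no character can hear it — it's underscore, so non-diegetic.
(2) is non-diegetic: the narrator exists outside the story world, addressing only the audience.
(3) is diegetic: it's leaking from a physical pair of headphones in the scene.
(4) is diegetic: Leilani is a character speaking aloud in the scene.

non-diegetic, non-diegetic, diegetic, diegetic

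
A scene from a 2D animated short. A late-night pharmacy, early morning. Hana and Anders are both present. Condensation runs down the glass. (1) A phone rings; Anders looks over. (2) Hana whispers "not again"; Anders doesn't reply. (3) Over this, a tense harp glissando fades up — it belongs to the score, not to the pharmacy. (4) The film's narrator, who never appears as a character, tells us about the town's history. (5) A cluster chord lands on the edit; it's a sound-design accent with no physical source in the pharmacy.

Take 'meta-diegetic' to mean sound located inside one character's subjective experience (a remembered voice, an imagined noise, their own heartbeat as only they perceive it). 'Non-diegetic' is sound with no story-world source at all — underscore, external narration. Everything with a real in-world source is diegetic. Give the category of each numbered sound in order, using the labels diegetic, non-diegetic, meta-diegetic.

(1) an in-world source (a phone); characters could hear it → diegetic.
Sound (2): on-screen dialogue — Hana speaks and Anders is there to hear, so diegetic.
Sound (3): score with no on-screen or off-screen source; it exists for the audience alone, so non-diegetic.
(4) commentary laid over the scene from outside the fiction → non-diegetic.
(5) nothing in the scene produces it; it's an accent added for the audience → non-diegetic.

diegetic, diegetic, non-diegetic, non-diegetic, non-diegetic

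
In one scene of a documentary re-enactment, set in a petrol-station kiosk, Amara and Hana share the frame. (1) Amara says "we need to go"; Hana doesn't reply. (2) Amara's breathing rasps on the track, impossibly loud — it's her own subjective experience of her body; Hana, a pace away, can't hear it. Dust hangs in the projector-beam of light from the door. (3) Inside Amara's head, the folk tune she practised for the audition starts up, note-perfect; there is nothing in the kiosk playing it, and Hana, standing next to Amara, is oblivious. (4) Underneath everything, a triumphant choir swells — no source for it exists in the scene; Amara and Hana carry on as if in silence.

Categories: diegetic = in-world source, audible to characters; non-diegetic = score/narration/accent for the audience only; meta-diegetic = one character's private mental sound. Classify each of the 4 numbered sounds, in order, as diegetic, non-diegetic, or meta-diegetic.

diegetic, meta-diegetic, meta-diegetic, non-diegetic

(1) is diegetic: spoken by a character present in the story world.
(2) is meta-diegetic: it's Amara's internal bodily sensation rendered as sound; only Amara 'hears' it.
Sound (3): remembered music, private to Amara — Hana is oblivious because it isn't in the room, so meta-diegetic.
Sound (4): nothing in the kiosk produces it and the characters don't hear it — pure soundtrack, so non-diegetic.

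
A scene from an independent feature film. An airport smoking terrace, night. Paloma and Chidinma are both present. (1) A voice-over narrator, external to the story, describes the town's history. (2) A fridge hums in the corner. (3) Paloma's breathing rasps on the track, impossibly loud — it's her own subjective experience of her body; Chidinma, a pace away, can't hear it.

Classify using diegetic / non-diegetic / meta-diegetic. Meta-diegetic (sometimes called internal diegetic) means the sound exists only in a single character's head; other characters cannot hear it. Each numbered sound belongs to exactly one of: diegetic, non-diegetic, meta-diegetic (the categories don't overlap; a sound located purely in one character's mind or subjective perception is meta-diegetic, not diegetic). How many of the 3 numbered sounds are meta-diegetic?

1

(1) commentary laid over the scene from outside the fiction → non-diegetic.
(2) a fridge is part of the location's real environment → diegetic.
(3) a subjective body sound — Paloma's private perception, inaudible to Chidinma → meta-diegetic.
So 1 of the 3 is meta-diegetic: (3).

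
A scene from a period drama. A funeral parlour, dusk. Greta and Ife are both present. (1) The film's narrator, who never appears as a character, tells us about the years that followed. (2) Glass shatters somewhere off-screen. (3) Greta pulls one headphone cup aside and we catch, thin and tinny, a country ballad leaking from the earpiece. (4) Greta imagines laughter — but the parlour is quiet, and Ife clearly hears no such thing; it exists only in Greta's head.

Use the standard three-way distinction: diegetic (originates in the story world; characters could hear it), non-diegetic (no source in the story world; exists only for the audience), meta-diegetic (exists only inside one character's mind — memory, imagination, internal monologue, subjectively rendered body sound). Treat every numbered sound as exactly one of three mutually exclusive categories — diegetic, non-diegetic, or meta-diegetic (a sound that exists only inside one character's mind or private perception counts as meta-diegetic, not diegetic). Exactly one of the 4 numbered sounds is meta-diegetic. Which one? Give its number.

4

(1) is non-diegetic: external voice-over — not a character, not heard by anyone in the scene.
(2) an in-world source (glass); characters could hear it → diegetic.
(3) is diegetic: the headphones are an on-screen source.
(4) is meta-diegetic: Greta alone 'hears' it — an imagined sound, not present in the space.
Only (4) is meta-diegetic.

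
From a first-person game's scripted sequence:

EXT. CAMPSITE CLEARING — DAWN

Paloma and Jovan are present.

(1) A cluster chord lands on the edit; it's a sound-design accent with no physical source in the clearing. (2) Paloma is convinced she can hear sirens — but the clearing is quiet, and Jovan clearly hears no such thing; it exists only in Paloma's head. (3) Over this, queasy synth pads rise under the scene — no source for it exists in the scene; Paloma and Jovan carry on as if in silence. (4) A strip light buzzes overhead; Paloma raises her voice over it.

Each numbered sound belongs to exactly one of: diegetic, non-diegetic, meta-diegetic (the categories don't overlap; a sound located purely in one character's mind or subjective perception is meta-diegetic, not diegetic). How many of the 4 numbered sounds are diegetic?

1

Sound (1): nothing in the scene produces it; it's an accent added for the audience, so non-diegetic.
(2) is meta-diegetic: the sound is imagined by Paloma; nothing in the story world is producing it and Jovan can't hear it.
(3) nothing in the clearing produces it and the characters don't hear it — pure soundtrack → non-diegetic.
Sound (4): it's the actual ambient sound of the location, so diegetic.
Diegetic: (4) — that's 1.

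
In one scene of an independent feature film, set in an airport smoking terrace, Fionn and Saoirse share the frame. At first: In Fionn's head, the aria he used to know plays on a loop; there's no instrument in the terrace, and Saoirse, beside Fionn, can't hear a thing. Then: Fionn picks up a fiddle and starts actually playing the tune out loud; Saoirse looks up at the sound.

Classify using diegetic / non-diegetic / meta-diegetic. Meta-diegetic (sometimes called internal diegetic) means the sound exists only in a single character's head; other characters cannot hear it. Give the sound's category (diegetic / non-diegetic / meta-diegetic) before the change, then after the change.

meta-diegetic, diegetic

Before the change: the tune exists only as Fionn's private memory; Saoirse can't hear it → meta-diegetic.
After the change: Fionn is now producing it live on a fiddle, in the room, and Saoirse hears it → diegetic.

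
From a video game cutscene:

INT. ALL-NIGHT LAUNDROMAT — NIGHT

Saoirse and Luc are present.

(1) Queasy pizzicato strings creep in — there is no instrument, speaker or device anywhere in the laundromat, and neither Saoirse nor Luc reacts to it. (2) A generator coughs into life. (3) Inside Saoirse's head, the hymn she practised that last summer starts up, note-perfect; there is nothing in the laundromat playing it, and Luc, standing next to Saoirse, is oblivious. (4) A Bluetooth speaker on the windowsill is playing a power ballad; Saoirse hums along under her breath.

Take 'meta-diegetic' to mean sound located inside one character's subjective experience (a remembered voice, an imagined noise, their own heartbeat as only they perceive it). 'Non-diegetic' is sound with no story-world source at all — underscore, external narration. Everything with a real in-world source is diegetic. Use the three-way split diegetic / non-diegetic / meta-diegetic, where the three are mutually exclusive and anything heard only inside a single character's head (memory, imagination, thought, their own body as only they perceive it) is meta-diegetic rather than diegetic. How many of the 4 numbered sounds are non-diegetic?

1

Sound (1): it has no source in the story world and no character can hear it — it's underscore, so non-diegetic.
Sound (2): the sound comes from a generator physically present in the location, so diegetic.
(3) remembered music, private to Saoirse — Luc is oblivious because it isn't in the room → meta-diegetic.
Sound (4): source music from a Bluetooth speaker, which exists in the story world, so diegetic.
So 1 of the 4 is non-diegetic: (1).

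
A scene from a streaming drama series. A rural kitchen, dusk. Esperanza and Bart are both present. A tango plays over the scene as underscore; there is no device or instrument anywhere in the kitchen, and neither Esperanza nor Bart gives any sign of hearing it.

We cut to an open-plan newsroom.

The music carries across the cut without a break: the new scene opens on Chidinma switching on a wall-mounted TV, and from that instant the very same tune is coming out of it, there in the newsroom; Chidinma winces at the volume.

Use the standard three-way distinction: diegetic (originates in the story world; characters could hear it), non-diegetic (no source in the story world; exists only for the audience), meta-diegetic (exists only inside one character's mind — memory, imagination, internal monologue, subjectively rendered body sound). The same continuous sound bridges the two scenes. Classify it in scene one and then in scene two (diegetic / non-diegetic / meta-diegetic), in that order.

Scene one: there's no in-world source anywhere and no character hears it — underscore for the audience only → non-diegetic.
Scene two: once Chidinma turns on a wall-mounted TV, the music has a real source in the story world and Chidinma reacts to it → diegetic.

non-diegetic, diegetic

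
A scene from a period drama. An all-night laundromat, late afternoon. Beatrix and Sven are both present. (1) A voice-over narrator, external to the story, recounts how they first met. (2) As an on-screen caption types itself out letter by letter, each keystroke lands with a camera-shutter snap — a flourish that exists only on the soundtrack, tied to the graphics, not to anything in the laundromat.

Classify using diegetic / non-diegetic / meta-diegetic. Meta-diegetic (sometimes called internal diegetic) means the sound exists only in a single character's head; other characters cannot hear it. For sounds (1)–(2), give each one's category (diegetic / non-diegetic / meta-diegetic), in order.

Sound (1): external voice-over — not a character, not heard by anyone in the scene, so non-diegetic.
(2) is non-diegetic: sound married to a title/caption — outside the diegesis by definition.

non-diegetic, non-diegetic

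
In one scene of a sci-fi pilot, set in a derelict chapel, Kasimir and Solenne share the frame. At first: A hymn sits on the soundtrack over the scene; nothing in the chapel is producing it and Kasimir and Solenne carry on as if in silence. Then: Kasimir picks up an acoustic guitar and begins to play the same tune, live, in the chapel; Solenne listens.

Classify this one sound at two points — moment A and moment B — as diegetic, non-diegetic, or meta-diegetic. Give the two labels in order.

Moment A: no in-world source exists and no character can hear it — underscore → non-diegetic.
Moment B: an acoustic guitar is now a real source in the story world and the characters hear it → diegetic.

non-diegetic, diegetic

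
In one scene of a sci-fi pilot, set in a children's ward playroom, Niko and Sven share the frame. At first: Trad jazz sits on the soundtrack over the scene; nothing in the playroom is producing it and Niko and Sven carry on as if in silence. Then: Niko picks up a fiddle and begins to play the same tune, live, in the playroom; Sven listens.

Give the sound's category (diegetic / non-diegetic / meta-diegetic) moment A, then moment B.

Moment A: no in-world source exists and no character can hear it — underscore → non-diegetic.
Moment B: a fiddle is now a real source in the story world and the characters hear it → diegetic.

non-diegetic, diegetic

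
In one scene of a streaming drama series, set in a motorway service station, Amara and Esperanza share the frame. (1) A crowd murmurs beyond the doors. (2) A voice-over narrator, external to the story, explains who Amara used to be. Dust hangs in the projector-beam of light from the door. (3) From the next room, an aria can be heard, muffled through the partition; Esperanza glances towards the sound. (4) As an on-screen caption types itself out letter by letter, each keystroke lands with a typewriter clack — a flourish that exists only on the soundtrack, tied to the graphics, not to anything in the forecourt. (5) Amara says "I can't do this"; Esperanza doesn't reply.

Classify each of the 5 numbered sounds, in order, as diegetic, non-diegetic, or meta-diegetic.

diegetic, non-diegetic, diegetic, non-diegetic, diegetic

Sound (1): a crowd is part of the location's real environment, so diegetic.
Sound (2): external voice-over — not a character, not heard by anyone in the scene, so non-diegetic.
Sound (3): it's coming from the next room — a location within the story world — and Esperanza reacts, so diegetic.
(4) is non-diegetic: sound married to a title/caption — outside the diegesis by definition.
(5) on-screen dialogue — Amara speaks and Esperanza is there to hear → diegetic.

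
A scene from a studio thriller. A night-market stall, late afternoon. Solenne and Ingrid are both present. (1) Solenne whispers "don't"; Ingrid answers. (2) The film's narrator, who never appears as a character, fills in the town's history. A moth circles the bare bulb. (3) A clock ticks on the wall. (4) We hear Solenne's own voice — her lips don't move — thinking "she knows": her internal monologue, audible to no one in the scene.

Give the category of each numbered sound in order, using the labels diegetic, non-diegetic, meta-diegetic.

diegetic, non-diegetic, diegetic, meta-diegetic

(1) is diegetic: Solenne is a character speaking aloud in the scene.
Sound (2): commentary laid over the scene from outside the fiction, so non-diegetic.
Sound (3): an in-world source (a clock); characters could hear it, so diegetic.
(4) internal monologue — inside Solenne's mind, not spoken into the scene → meta-diegetic.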